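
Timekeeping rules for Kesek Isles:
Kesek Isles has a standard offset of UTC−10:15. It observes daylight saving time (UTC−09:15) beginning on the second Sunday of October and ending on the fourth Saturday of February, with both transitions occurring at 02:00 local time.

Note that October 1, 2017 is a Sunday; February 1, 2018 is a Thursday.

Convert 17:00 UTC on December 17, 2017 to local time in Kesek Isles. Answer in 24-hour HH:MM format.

1 October 2017 is a Sunday, so the first Sunday is October 1 and the second is October 8.
1 February 2018 is a Thursday, so the first Saturday is February 3 and the fourth is February 24.
At the standard offset (UTC−10:15), 17:00 UTC − 10h15m = 06:45 Kesek Isles standard time.
The standard-time date in Kesek Isles, December 17, 2017, falls between 8 October 2017 and 24 February 2018, so daylight saving is in effect and Kesek Isles is at UTC−09:15.
17:00 UTC − 9h15m = 07:45 local.

07:45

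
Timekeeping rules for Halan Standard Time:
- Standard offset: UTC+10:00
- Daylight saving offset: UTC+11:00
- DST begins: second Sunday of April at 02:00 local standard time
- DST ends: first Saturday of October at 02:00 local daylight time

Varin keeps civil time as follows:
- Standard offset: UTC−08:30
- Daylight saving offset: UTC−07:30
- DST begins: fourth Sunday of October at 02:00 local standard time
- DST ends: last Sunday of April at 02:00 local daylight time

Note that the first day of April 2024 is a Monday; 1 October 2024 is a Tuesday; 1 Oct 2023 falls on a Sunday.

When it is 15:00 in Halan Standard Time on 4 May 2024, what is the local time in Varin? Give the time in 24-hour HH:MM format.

19:30

1 April 2024 is a Monday, so the first Sunday is April 7 and the second is April 14.
1 October 2024 is a Tuesday, so the first Saturday is October 5.
4 May 2024 falls between 14 April and 5 October, so daylight saving is in effect and Halan Standard Time is at UTC+11:00.
15:00 Halan Standard Time − 11h = 04:00 UTC.
1 October 2023 is a Sunday, so the first Sunday is October 1 and the fourth is October 22.
1 April 2024 is a Monday, so Sundays fall on 7, 14, 21, 28; the last is April 28.
At the standard offset (UTC−08:30), 04:00 UTC − 8h30m = 19:30 Varin standard time (rolling into the previous day, 3 May 2024).
Daylight saving runs 22 October 2023 – 28 April 2024; the standard-time date in Varin, 3 May 2024, is outside that window, so Varin is on standard time at UTC−08:30.
04:00 UTC − 8h30m = 19:30 Varin (rolling into the previous day, 3 May 2024).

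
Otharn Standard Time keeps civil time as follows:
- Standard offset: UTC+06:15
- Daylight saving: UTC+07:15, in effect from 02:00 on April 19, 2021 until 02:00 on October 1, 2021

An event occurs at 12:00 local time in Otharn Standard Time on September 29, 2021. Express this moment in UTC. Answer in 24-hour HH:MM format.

04:45

September 29, 2021 lies within the daylight-saving period (19 April – 1 October), so Otharn Standard Time is on daylight time, UTC+07:15.
12:00 local − 7h15m = 04:45 UTC.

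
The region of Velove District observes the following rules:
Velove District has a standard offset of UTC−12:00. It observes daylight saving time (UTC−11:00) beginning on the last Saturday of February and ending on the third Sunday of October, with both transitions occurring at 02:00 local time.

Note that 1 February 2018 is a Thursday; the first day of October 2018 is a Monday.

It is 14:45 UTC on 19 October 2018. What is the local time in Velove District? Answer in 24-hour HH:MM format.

1 February 2018 is a Thursday, so Saturdays fall on 3, 10, 17, 24; the last is February 24.
1 October 2018 is a Monday, so the first Sunday is October 7 and the third is October 21.
At the standard offset (UTC−12:00), 14:45 UTC − 12h = 02:45 Velove District standard time.
The standard-time date in Velove District, 19 October 2018, falls between 24 February and 21 October, so daylight saving is in effect and Velove District is at UTC−11:00.
14:45 UTC − 11h = 03:45 local.

03:45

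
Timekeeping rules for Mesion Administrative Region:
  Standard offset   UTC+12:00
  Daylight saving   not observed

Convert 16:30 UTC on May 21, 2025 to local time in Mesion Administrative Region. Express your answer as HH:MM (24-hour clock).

Mesion Administrative Region has no daylight saving, so its offset is UTC+12:00 year-round.
16:30 UTC + 12h = 04:30 local (rolling into the next day, 22 May 2025).

04:30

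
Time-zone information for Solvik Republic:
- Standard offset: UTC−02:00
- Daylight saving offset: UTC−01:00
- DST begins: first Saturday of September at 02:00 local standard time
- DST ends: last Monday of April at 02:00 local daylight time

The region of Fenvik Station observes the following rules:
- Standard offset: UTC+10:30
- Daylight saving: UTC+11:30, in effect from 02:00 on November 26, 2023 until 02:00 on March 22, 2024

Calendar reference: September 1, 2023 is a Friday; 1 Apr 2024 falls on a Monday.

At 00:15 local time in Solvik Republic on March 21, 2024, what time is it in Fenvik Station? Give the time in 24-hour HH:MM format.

12:45

1 September 2023 is a Friday, so the first Saturday is September 2.
1 April 2024 is a Monday, so Mondays fall on 1, 8, 15, 22, 29; the last is April 29.
Daylight saving runs 2 September 2023 – 29 April 2024; March 21, 2024 is inside that window, so Solvik Republic is at UTC−01:00.
00:15 Solvik Republic + 1h = 01:15 UTC.
At the standard offset (UTC+10:30), 01:15 UTC + 10h30m = 11:45 Fenvik Station standard time.
The standard-time date in Fenvik Station, March 21, 2024, falls between 26 November 2023 and 22 March 2024, so daylight saving is in effect and Fenvik Station is at UTC+11:30.
01:15 UTC + 11h30m = 12:45 Fenvik Station.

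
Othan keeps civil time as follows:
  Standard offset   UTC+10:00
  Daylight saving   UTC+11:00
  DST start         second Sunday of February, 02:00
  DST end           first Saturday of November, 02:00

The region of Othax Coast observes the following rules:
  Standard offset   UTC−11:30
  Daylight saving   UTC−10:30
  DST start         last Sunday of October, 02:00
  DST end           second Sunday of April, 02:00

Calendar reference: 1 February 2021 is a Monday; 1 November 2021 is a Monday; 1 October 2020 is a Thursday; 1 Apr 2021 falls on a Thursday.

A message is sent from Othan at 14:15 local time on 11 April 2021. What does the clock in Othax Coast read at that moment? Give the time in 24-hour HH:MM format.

16:45

1 February 2021 is a Monday, so the first Sunday is February 7 and the second is February 14.
1 November 2021 is a Monday, so the first Saturday is November 6.
Daylight saving runs 14 February – 6 November; 11 April 2021 is inside that window, so Othan is at UTC+11:00.
14:15 Othan − 11h = 03:15 UTC.
1 October 2020 is a Thursday, so Sundays fall on 4, 11, 18, 25; the last is October 25.
1 April 2021 is a Thursday, so the first Sunday is April 4 and the second is April 11.
At the standard offset (UTC−11:30), 03:15 UTC − 11h30m = 15:45 Othax Coast standard time (rolling into the previous day, 10 April 2021).
The standard-time date in Othax Coast, 10 April 2021, lies within the daylight-saving period (25 October 2020 – 11 April 2021), so Othax Coast is on daylight time, UTC−10:30.
03:15 UTC − 10h30m = 16:45 Othax Coast (rolling into the previous day, 10 April 2021).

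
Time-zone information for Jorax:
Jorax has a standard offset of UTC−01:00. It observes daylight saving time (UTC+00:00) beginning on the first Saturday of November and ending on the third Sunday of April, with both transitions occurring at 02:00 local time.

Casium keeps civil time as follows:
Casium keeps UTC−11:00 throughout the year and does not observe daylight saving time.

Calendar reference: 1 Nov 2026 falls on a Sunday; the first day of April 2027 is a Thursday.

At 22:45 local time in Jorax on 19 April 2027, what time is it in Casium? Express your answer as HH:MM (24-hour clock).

1 November 2026 is a Sunday, so the first Saturday is November 7.
1 April 2027 is a Thursday, so the first Sunday is April 4 and the third is April 18.
19 April 2027 is outside the daylight-saving period (7 November 2026 – 18 April 2027), so Jorax is on standard time, UTC−01:00.
22:45 Jorax + 1h = 23:45 UTC.
Casium has no daylight saving, so its offset is UTC−11:00 year-round.
23:45 UTC − 11h = 12:45 Casium.

12:45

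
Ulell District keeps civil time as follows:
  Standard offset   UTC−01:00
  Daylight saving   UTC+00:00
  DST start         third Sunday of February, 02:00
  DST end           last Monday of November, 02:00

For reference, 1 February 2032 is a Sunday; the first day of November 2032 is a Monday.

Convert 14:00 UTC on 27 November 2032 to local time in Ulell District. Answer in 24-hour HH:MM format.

1 February 2032 is a Sunday, so the first Sunday is February 1 and the third is February 15.
1 November 2032 is a Monday, so Mondays fall on 1, 8, 15, 22, 29; the last is November 29.
At the standard offset (UTC−01:00), 14:00 UTC − 1h = 13:00 Ulell District standard time.
The standard-time date in Ulell District, 27 November 2032, falls between 15 February and 29 November, so daylight saving is in effect and Ulell District is at UTC+00:00.
14:00 UTC + 0h = 14:00 local.

14:00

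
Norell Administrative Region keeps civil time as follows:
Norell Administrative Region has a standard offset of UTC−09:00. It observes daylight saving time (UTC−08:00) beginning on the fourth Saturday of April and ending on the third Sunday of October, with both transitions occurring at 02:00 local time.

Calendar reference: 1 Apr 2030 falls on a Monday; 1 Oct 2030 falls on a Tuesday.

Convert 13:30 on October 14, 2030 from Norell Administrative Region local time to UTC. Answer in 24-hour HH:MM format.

1 April 2030 is a Monday, so the first Saturday is April 6 and the fourth is April 27.
1 October 2030 is a Tuesday, so the first Sunday is October 6 and the third is October 20.
October 14, 2030 falls between 27 April and 20 October, so daylight saving is in effect and Norell Administrative Region is at UTC−08:00.
13:30 local + 8h = 21:30 UTC.

21:30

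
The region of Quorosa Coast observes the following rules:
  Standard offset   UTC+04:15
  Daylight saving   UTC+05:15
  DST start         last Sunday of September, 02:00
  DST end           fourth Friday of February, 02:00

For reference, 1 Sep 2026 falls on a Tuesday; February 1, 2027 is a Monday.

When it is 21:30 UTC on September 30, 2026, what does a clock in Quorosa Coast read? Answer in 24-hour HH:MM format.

02:45

1 September 2026 is a Tuesday, so Sundays fall on 6, 13, 20, 27; the last is September 27.
1 February 2027 is a Monday, so the first Friday is February 5 and the fourth is February 26.
At the standard offset (UTC+04:15), 21:30 UTC + 4h15m = 01:45 Quorosa Coast standard time (rolling into the next day, 1 October 2026).
The standard-time date in Quorosa Coast, October 1, 2026, falls between 27 September 2026 and 26 February 2027, so daylight saving is in effect and Quorosa Coast is at UTC+05:15.
21:30 UTC + 5h15m = 02:45 local (rolling into the next day, 1 October 2026).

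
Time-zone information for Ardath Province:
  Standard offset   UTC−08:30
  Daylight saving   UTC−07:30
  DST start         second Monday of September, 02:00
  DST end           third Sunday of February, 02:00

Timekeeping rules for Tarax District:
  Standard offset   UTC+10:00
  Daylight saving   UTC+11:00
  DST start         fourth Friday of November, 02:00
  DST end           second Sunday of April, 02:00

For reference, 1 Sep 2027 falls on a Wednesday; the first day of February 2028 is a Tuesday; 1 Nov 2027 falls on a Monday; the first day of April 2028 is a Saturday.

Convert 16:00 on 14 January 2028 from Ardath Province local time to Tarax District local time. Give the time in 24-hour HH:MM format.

10:30

1 September 2027 is a Wednesday, so the first Monday is September 6 and the second is September 13.
1 February 2028 is a Tuesday, so the first Sunday is February 6 and the third is February 20.
14 January 2028 lies within the daylight-saving period (13 September 2027 – 20 February 2028), so Ardath Province is on daylight time, UTC−07:30.
16:00 Ardath Province + 7h30m = 23:30 UTC.
1 November 2027 is a Monday, so the first Friday is November 5 and the fourth is November 26.
1 April 2028 is a Saturday, so the first Sunday is April 2 and the second is April 9.
At the standard offset (UTC+10:00), 23:30 UTC + 10h = 09:30 Tarax District standard time (rolling into the next day, 15 January 2028).
Daylight saving runs 26 November 2027 – 9 April 2028; the standard-time date in Tarax District, 15 January 2028, is inside that window, so Tarax District is at UTC+11:00.
23:30 UTC + 11h = 10:30 Tarax District (rolling into the next day, 15 January 2028).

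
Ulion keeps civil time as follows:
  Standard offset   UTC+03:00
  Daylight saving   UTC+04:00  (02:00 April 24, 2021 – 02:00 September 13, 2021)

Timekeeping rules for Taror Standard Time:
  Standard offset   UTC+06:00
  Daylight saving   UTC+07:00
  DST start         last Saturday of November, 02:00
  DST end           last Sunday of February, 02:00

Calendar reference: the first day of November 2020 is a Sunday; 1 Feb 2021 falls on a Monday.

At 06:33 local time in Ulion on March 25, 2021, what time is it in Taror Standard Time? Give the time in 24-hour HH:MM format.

Daylight saving runs 24 April – 13 September; March 25, 2021 is outside that window, so Ulion is on standard time at UTC+03:00.
06:33 Ulion − 3h = 03:33 UTC.
1 November 2020 is a Sunday, so Saturdays fall on 7, 14, 21, 28; the last is November 28.
1 February 2021 is a Monday, so Sundays fall on 7, 14, 21, 28; the last is February 28.
At the standard offset (UTC+06:00), 03:33 UTC + 6h = 09:33 Taror Standard Time standard time.
Daylight saving runs 28 November 2020 – 28 February 2021; the standard-time date in Taror Standard Time, March 25, 2021, is outside that window, so Taror Standard Time is on standard time at UTC+06:00.
03:33 UTC + 6h = 09:33 Taror Standard Time.

09:33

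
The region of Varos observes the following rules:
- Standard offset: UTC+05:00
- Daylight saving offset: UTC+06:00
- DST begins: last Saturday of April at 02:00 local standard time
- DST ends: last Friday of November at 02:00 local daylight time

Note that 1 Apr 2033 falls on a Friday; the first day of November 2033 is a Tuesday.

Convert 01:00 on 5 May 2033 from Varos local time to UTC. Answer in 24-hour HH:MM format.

19:00

1 April 2033 is a Friday, so Saturdays fall on 2, 9, 16, 23, 30; the last is April 30.
1 November 2033 is a Tuesday, so Fridays fall on 4, 11, 18, 25; the last is November 25.
Daylight saving runs 30 April – 25 November; 5 May 2033 is inside that window, so Varos is at UTC+06:00.
01:00 local − 6h = 19:00 UTC (rolling into the previous day, 4 May 2033).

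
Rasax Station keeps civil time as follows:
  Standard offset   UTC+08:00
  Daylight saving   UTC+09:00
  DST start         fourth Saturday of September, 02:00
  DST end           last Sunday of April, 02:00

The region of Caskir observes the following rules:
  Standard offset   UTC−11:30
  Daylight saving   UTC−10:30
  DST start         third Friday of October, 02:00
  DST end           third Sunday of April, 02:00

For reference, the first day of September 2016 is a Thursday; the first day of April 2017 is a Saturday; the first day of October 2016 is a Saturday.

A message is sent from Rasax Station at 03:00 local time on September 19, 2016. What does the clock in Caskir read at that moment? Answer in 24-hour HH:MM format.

07:30

1 September 2016 is a Thursday, so the first Saturday is September 3 and the fourth is September 24.
1 April 2017 is a Saturday, so Sundays fall on 2, 9, 16, 23, 30; the last is April 30.
Daylight saving runs 24 September 2016 – 30 April 2017; September 19, 2016 is outside that window, so Rasax Station is on standard time at UTC+08:00.
03:00 Rasax Station − 8h = 19:00 UTC (rolling into the previous day, 18 September 2016).
1 October 2016 is a Saturday, so the first Friday is October 7 and the third is October 21.
1 April 2017 is a Saturday, so the first Sunday is April 2 and the third is April 16.
At the standard offset (UTC−11:30), 19:00 UTC − 11h30m = 07:30 Caskir standard time.
The standard-time date in Caskir, September 18, 2016, is outside the daylight-saving period (21 October 2016 – 16 April 2017), so Caskir is on standard time, UTC−11:30.
19:00 UTC − 11h30m = 07:30 Caskir.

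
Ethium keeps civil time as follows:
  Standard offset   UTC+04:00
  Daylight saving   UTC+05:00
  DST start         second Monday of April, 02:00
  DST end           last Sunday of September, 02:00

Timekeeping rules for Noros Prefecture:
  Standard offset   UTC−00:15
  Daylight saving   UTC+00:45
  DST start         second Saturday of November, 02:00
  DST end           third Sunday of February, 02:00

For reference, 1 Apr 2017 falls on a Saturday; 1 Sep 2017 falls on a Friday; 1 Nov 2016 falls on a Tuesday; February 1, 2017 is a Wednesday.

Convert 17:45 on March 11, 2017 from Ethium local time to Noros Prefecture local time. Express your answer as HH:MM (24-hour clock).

1 April 2017 is a Saturday, so the first Monday is April 3 and the second is April 10.
1 September 2017 is a Friday, so Sundays fall on 3, 10, 17, 24; the last is September 24.
Daylight saving runs 10 April – 24 September; March 11, 2017 is outside that window, so Ethium is on standard time at UTC+04:00.
17:45 Ethium − 4h = 13:45 UTC.
1 November 2016 is a Tuesday, so the first Saturday is November 5 and the second is November 12.
1 February 2017 is a Wednesday, so the first Sunday is February 5 and the third is February 19.
At the standard offset (UTC−00:15), 13:45 UTC − 0h15m = 13:30 Noros Prefecture standard time.
The standard-time date in Noros Prefecture, March 11, 2017, does not fall between 12 November 2016 and 19 February 2017, so daylight saving is not in effect and Noros Prefecture is at UTC−00:15.
13:45 UTC − 0h15m = 13:30 Noros Prefecture.

13:30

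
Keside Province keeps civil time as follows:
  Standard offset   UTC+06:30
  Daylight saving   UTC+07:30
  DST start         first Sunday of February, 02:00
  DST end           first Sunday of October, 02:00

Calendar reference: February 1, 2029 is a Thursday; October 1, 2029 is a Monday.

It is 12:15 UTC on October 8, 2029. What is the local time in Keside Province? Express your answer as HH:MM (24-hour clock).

1 February 2029 is a Thursday, so the first Sunday is February 4.
1 October 2029 is a Monday, so the first Sunday is October 7.
At the standard offset (UTC+06:30), 12:15 UTC + 6h30m = 18:45 Keside Province standard time.
The standard-time date in Keside Province, October 8, 2029, is outside the daylight-saving period (4 February – 7 October), so Keside Province is on standard time, UTC+06:30.
12:15 UTC + 6h30m = 18:45 local.

18:45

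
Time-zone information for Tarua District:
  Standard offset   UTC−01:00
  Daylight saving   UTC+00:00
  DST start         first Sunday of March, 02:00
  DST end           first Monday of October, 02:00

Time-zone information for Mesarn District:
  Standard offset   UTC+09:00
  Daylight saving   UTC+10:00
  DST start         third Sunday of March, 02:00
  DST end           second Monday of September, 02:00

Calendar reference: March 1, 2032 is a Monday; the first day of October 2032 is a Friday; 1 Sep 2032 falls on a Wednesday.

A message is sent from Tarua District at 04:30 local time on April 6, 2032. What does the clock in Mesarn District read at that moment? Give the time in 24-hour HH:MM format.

14:30

1 March 2032 is a Monday, so the first Sunday is March 7.
1 October 2032 is a Friday, so the first Monday is October 4.
Daylight saving runs 7 March – 4 October; April 6, 2032 is inside that window, so Tarua District is at UTC+00:00.
04:30 Tarua District − 0h = 04:30 UTC.
1 March 2032 is a Monday, so the first Sunday is March 7 and the third is March 21.
1 September 2032 is a Wednesday, so the first Monday is September 6 and the second is September 13.
At the standard offset (UTC+09:00), 04:30 UTC + 9h = 13:30 Mesarn District standard time.
The standard-time date in Mesarn District, April 6, 2032, lies within the daylight-saving period (21 March – 13 September), so Mesarn District is on daylight time, UTC+10:00.
04:30 UTC + 10h = 14:30 Mesarn District.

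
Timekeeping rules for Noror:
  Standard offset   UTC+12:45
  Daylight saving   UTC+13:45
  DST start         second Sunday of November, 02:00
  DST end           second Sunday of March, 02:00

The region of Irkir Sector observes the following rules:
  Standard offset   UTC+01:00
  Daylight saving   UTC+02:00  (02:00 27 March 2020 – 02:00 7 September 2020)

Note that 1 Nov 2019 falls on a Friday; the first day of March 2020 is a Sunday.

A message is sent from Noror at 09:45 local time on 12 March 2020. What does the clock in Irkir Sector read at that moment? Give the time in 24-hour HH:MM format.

22:00

1 November 2019 is a Friday, so the first Sunday is November 3 and the second is November 10.
1 March 2020 is a Sunday, so the first Sunday is March 1 and the second is March 8.
12 March 2020 is outside the daylight-saving period (10 November 2019 – 8 March 2020), so Noror is on standard time, UTC+12:45.
09:45 Noror − 12h45m = 21:00 UTC (rolling into the previous day, 11 March 2020).
At the standard offset (UTC+01:00), 21:00 UTC + 1h = 22:00 Irkir Sector standard time.
Daylight saving runs 27 March – 7 September; the standard-time date in Irkir Sector, 11 March 2020, is outside that window, so Irkir Sector is on standard time at UTC+01:00.
21:00 UTC + 1h = 22:00 Irkir Sector.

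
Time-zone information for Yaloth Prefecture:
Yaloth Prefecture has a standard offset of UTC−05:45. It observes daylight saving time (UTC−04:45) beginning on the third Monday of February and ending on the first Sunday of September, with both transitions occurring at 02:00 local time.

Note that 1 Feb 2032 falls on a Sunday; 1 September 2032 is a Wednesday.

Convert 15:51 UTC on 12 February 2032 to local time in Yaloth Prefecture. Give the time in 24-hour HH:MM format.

10:06

1 February 2032 is a Sunday, so the first Monday is February 2 and the third is February 16.
1 September 2032 is a Wednesday, so the first Sunday is September 5.
At the standard offset (UTC−05:45), 15:51 UTC − 5h45m = 10:06 Yaloth Prefecture standard time.
The standard-time date in Yaloth Prefecture, 12 February 2032, does not fall between 16 February and 5 September, so daylight saving is not in effect and Yaloth Prefecture is at UTC−05:45.
15:51 UTC − 5h45m = 10:06 local.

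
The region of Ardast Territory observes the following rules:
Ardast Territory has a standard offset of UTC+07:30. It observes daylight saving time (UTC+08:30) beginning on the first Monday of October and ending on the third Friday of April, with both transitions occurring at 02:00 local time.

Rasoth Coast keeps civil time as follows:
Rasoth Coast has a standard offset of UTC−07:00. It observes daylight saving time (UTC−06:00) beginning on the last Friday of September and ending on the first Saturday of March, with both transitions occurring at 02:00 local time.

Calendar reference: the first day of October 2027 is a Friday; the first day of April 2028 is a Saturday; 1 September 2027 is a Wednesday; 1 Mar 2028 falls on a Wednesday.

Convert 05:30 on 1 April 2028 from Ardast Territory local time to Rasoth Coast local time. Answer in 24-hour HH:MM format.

1 October 2027 is a Friday, so the first Monday is October 4.
1 April 2028 is a Saturday, so the first Friday is April 7 and the third is April 21.
Daylight saving runs 4 October 2027 – 21 April 2028; 1 April 2028 is inside that window, so Ardast Territory is at UTC+08:30.
05:30 Ardast Territory − 8h30m = 21:00 UTC (rolling into the previous day, 31 March 2028).
1 September 2027 is a Wednesday, so Fridays fall on 3, 10, 17, 24; the last is September 24.
1 March 2028 is a Wednesday, so the first Saturday is March 4.
At the standard offset (UTC−07:00), 21:00 UTC − 7h = 14:00 Rasoth Coast standard time.
The standard-time date in Rasoth Coast, 31 March 2028, is outside the daylight-saving period (24 September 2027 – 4 March 2028), so Rasoth Coast is on standard time, UTC−07:00.
21:00 UTC − 7h = 14:00 Rasoth Coast.

14:00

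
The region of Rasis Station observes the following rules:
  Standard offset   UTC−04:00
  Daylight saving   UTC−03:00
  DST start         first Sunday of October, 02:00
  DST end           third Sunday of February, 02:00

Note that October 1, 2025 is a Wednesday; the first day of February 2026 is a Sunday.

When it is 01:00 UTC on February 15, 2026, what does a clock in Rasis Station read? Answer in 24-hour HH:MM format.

22:00

1 October 2025 is a Wednesday, so the first Sunday is October 5.
1 February 2026 is a Sunday, so the first Sunday is February 1 and the third is February 15.
At the standard offset (UTC−04:00), 01:00 UTC − 4h = 21:00 Rasis Station standard time (rolling into the previous day, 14 February 2026).
The standard-time date in Rasis Station, February 14, 2026, falls between 5 October 2025 and 15 February 2026, so daylight saving is in effect and Rasis Station is at UTC−03:00.
01:00 UTC − 3h = 22:00 local (rolling into the previous day, 14 February 2026).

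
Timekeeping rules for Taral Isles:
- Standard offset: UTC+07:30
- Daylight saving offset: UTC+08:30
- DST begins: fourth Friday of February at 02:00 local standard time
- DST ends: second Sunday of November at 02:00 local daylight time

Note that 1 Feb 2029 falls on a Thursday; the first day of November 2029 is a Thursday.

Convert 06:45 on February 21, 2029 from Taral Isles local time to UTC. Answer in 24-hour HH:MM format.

23:15

1 February 2029 is a Thursday, so the first Friday is February 2 and the fourth is February 23.
1 November 2029 is a Thursday, so the first Sunday is November 4 and the second is November 11.
February 21, 2029 is outside the daylight-saving period (23 February – 11 November), so Taral Isles is on standard time, UTC+07:30.
06:45 local − 7h30m = 23:15 UTC (rolling into the previous day, 20 February 2029).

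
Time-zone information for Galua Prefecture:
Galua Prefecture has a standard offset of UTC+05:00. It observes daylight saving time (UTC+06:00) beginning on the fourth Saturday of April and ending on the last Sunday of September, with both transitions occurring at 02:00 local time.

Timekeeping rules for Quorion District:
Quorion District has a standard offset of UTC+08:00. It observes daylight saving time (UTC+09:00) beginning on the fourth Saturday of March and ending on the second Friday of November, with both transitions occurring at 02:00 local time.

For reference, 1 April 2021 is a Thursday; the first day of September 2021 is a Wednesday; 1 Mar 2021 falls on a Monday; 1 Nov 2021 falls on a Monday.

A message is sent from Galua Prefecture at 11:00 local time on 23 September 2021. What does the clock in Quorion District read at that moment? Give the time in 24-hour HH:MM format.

14:00

1 April 2021 is a Thursday, so the first Saturday is April 3 and the fourth is April 24.
1 September 2021 is a Wednesday, so Sundays fall on 5, 12, 19, 26; the last is September 26.
23 September 2021 falls between 24 April and 26 September, so daylight saving is in effect and Galua Prefecture is at UTC+06:00.
11:00 Galua Prefecture − 6h = 05:00 UTC.
1 March 2021 is a Monday, so the first Saturday is March 6 and the fourth is March 27.
1 November 2021 is a Monday, so the first Friday is November 5 and the second is November 12.
At the standard offset (UTC+08:00), 05:00 UTC + 8h = 13:00 Quorion District standard time.
The standard-time date in Quorion District, 23 September 2021, lies within the daylight-saving period (27 March – 12 November), so Quorion District is on daylight time, UTC+09:00.
05:00 UTC + 9h = 14:00 Quorion District.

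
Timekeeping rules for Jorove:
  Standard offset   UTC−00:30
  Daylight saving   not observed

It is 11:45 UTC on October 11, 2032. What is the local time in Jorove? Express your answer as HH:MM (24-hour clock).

Jorove stays on UTC−00:30 all year.
11:45 UTC − 0h30m = 11:15 local.

11:15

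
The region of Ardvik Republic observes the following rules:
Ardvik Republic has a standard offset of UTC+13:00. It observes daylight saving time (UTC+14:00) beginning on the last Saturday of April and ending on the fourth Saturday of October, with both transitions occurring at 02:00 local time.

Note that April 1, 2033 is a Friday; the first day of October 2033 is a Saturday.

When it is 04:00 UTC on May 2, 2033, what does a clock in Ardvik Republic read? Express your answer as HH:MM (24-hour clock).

1 April 2033 is a Friday, so Saturdays fall on 2, 9, 16, 23, 30; the last is April 30.
1 October 2033 is a Saturday, so the first Saturday is October 1 and the fourth is October 22.
At the standard offset (UTC+13:00), 04:00 UTC + 13h = 17:00 Ardvik Republic standard time.
The standard-time date in Ardvik Republic, May 2, 2033, lies within the daylight-saving period (30 April – 22 October), so Ardvik Republic is on daylight time, UTC+14:00.
04:00 UTC + 14h = 18:00 local.

18:00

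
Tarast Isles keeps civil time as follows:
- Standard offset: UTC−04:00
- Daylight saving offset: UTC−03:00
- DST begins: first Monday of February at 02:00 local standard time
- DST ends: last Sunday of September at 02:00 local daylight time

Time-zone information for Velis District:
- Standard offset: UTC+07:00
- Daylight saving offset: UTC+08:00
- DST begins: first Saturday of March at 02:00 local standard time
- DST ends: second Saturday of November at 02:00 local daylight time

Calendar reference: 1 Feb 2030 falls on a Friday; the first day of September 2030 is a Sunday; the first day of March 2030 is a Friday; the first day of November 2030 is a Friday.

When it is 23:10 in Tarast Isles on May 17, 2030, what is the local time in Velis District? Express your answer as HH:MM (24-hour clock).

1 February 2030 is a Friday, so the first Monday is February 4.
1 September 2030 is a Sunday, so Sundays fall on 1, 8, 15, 22, 29; the last is September 29.
May 17, 2030 lies within the daylight-saving period (4 February – 29 September), so Tarast Isles is on daylight time, UTC−03:00.
23:10 Tarast Isles + 3h = 02:10 UTC (rolling into the next day, 18 May 2030).
1 March 2030 is a Friday, so the first Saturday is March 2.
1 November 2030 is a Friday, so the first Saturday is November 2 and the second is November 9.
At the standard offset (UTC+07:00), 02:10 UTC + 7h = 09:10 Velis District standard time.
The standard-time date in Velis District, May 18, 2030, falls between 2 March and 9 November, so daylight saving is in effect and Velis District is at UTC+08:00.
02:10 UTC + 8h = 10:10 Velis District.

10:10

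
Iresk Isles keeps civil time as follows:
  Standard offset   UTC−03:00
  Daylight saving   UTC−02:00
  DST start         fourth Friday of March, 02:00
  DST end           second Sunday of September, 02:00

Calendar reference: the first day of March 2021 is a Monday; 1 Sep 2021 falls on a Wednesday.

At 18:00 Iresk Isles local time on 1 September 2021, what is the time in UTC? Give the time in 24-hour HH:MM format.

1 March 2021 is a Monday, so the first Friday is March 5 and the fourth is March 26.
1 September 2021 is a Wednesday, so the first Sunday is September 5 and the second is September 12.
Daylight saving runs 26 March – 12 September; 1 September 2021 is inside that window, so Iresk Isles is at UTC−02:00.
18:00 local + 2h = 20:00 UTC.

20:00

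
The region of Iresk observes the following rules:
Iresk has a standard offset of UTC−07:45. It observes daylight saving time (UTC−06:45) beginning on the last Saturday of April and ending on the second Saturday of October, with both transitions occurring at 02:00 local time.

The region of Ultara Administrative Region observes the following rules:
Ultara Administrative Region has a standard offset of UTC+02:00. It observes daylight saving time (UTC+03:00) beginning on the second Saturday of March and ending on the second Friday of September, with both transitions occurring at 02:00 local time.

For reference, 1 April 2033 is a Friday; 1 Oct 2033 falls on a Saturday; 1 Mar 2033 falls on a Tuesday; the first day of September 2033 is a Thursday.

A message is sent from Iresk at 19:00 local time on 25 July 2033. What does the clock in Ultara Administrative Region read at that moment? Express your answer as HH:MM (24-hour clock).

04:45

1 April 2033 is a Friday, so Saturdays fall on 2, 9, 16, 23, 30; the last is April 30.
1 October 2033 is a Saturday, so the first Saturday is October 1 and the second is October 8.
25 July 2033 lies within the daylight-saving period (30 April – 8 October), so Iresk is on daylight time, UTC−06:45.
19:00 Iresk + 6h45m = 01:45 UTC (rolling into the next day, 26 July 2033).
1 March 2033 is a Tuesday, so the first Saturday is March 5 and the second is March 12.
1 September 2033 is a Thursday, so the first Friday is September 2 and the second is September 9.
At the standard offset (UTC+02:00), 01:45 UTC + 2h = 03:45 Ultara Administrative Region standard time.
The standard-time date in Ultara Administrative Region, 26 July 2033, lies within the daylight-saving period (12 March – 9 September), so Ultara Administrative Region is on daylight time, UTC+03:00.
01:45 UTC + 3h = 04:45 Ultara Administrative Region.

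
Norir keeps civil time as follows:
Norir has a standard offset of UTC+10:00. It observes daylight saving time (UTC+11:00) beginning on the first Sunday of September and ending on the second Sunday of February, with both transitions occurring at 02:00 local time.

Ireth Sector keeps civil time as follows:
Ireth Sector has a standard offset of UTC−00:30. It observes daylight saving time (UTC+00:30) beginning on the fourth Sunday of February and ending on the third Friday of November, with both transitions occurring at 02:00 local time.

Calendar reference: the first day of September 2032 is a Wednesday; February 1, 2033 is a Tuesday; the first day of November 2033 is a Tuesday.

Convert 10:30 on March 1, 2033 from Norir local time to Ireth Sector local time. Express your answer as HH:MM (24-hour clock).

1 September 2032 is a Wednesday, so the first Sunday is September 5.
1 February 2033 is a Tuesday, so the first Sunday is February 6 and the second is February 13.
March 1, 2033 is outside the daylight-saving period (5 September 2032 – 13 February 2033), so Norir is on standard time, UTC+10:00.
10:30 Norir − 10h = 00:30 UTC.
1 February 2033 is a Tuesday, so the first Sunday is February 6 and the fourth is February 27.
1 November 2033 is a Tuesday, so the first Friday is November 4 and the third is November 18.
At the standard offset (UTC−00:30), 00:30 UTC − 0h30m = 00:00 Ireth Sector standard time.
The standard-time date in Ireth Sector, March 1, 2033, falls between 27 February and 18 November, so daylight saving is in effect and Ireth Sector is at UTC+00:30.
00:30 UTC + 0h30m = 01:00 Ireth Sector.

01:00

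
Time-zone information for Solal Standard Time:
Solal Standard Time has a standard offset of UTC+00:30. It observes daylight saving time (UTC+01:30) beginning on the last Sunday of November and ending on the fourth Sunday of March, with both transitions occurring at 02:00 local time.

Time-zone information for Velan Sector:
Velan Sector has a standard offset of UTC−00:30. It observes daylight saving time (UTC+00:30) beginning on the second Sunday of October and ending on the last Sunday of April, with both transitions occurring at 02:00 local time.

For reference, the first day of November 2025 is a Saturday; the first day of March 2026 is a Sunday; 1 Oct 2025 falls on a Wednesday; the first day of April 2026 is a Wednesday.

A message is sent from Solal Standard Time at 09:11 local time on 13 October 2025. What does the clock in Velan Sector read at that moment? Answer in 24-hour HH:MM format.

09:11

1 November 2025 is a Saturday, so Sundays fall on 2, 9, 16, 23, 30; the last is November 30.
1 March 2026 is a Sunday, so the first Sunday is March 1 and the fourth is March 22.
13 October 2025 is outside the daylight-saving period (30 November 2025 – 22 March 2026), so Solal Standard Time is on standard time, UTC+00:30.
09:11 Solal Standard Time − 0h30m = 08:41 UTC.
1 October 2025 is a Wednesday, so the first Sunday is October 5 and the second is October 12.
1 April 2026 is a Wednesday, so Sundays fall on 5, 12, 19, 26; the last is April 26.
At the standard offset (UTC−00:30), 08:41 UTC − 0h30m = 08:11 Velan Sector standard time.
The standard-time date in Velan Sector, 13 October 2025, lies within the daylight-saving period (12 October 2025 – 26 April 2026), so Velan Sector is on daylight time, UTC+00:30.
08:41 UTC + 0h30m = 09:11 Velan Sector.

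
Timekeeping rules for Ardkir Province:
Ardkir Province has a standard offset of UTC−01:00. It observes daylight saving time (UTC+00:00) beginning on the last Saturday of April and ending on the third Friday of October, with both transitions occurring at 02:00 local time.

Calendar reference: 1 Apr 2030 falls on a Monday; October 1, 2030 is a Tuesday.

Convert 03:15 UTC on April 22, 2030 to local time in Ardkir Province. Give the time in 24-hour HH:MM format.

1 April 2030 is a Monday, so Saturdays fall on 6, 13, 20, 27; the last is April 27.
1 October 2030 is a Tuesday, so the first Friday is October 4 and the third is October 18.
At the standard offset (UTC−01:00), 03:15 UTC − 1h = 02:15 Ardkir Province standard time.
The standard-time date in Ardkir Province, April 22, 2030, is outside the daylight-saving period (27 April – 18 October), so Ardkir Province is on standard time, UTC−01:00.
03:15 UTC − 1h = 02:15 local.

02:15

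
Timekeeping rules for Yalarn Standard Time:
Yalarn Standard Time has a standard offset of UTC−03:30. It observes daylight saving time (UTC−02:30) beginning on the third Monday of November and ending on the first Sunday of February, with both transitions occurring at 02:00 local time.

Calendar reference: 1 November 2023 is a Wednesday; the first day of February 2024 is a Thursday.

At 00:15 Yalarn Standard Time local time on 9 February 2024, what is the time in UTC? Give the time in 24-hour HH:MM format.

1 November 2023 is a Wednesday, so the first Monday is November 6 and the third is November 20.
1 February 2024 is a Thursday, so the first Sunday is February 4.
9 February 2024 is outside the daylight-saving period (20 November 2023 – 4 February 2024), so Yalarn Standard Time is on standard time, UTC−03:30.
00:15 local + 3h30m = 03:45 UTC.

03:45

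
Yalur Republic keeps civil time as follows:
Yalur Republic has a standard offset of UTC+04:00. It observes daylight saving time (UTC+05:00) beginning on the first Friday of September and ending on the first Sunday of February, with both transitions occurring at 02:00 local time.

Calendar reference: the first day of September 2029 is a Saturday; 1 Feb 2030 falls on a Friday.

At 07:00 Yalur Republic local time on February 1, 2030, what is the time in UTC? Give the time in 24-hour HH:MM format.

1 September 2029 is a Saturday, so the first Friday is September 7.
1 February 2030 is a Friday, so the first Sunday is February 3.
Daylight saving runs 7 September 2029 – 3 February 2030; February 1, 2030 is inside that window, so Yalur Republic is at UTC+05:00.
07:00 local − 5h = 02:00 UTC.

02:00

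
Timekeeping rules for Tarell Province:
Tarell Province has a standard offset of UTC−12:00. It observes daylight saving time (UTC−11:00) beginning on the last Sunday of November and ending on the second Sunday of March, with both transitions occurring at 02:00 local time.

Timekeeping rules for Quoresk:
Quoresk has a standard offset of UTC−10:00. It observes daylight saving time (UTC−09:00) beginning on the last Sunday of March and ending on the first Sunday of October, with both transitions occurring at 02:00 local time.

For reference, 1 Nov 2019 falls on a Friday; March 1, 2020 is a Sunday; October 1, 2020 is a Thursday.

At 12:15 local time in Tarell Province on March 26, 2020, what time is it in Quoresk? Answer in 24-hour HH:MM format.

14:15

1 November 2019 is a Friday, so Sundays fall on 3, 10, 17, 24; the last is November 24.
1 March 2020 is a Sunday, so the first Sunday is March 1 and the second is March 8.
Daylight saving runs 24 November 2019 – 8 March 2020; March 26, 2020 is outside that window, so Tarell Province is on standard time at UTC−12:00.
12:15 Tarell Province + 12h = 00:15 UTC (rolling into the next day, 27 March 2020).
1 March 2020 is a Sunday, so Sundays fall on 1, 8, 15, 22, 29; the last is March 29.
1 October 2020 is a Thursday, so the first Sunday is October 4.
At the standard offset (UTC−10:00), 00:15 UTC − 10h = 14:15 Quoresk standard time (rolling into the previous day, 26 March 2020).
Daylight saving runs 29 March – 4 October; the standard-time date in Quoresk, March 26, 2020, is outside that window, so Quoresk is on standard time at UTC−10:00.
00:15 UTC − 10h = 14:15 Quoresk (rolling into the previous day, 26 March 2020).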